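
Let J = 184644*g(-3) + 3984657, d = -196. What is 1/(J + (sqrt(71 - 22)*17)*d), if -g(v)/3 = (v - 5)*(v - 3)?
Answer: -1/22627403 ≈ -4.4194e-8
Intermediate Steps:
g(v) = -3*(-5 + v)*(-3 + v) (g(v) = -3*(v - 5)*(v - 3) = -3*(-5 + v)*(-3 + v))
J = -22604079 (J = 184644*(-45 - 3*(-3)**2 + 24*(-3)) + 3984657 = 184644*(-45 - 3*9 - 72) + 3984657 = 184644*(-45 - 27 - 72) + 3984657 = 184644*(-144) + 3984657 = -26588736 + 3984657 = -22604079)
1/(J + (sqrt(71 - 22)*17)*d) = 1/(-22604079 + (sqrt(71 - 22)*17)*(-196)) = 1/(-22604079 + (sqrt(49)*17)*(-196)) = 1/(-22604079 + (7*17)*(-196)) = 1/(-22604079 + 119*(-196)) = 1/(-22604079 - 23324) = 1/(-22627403) = -1/22627403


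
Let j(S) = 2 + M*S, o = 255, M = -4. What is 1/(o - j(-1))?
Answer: 1/249 ≈ 0.0040161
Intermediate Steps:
j(S) = 2 - 4*S
1/(o - j(-1)) = 1/(255 - (2 - 4*(-1))) = 1/(255 - (2 + 4)) = 1/(255 - 1*6) = 1/(255 - 6) = 1/249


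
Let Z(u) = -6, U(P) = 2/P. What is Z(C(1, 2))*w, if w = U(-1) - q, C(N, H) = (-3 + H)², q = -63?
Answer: -366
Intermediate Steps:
w = 61 (w = 2/(-1) - 1*(-63) = 2*(-1) + 63 = -2 + 63 = 61)
Z(C(1, 2))*w = -6*61 = -366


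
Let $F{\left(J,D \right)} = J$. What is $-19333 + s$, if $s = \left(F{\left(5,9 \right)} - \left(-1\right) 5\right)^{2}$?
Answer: $-19233$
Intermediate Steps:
$s = 100$ ($s = \left(5 - \left(-1\right) 5\right)^{2} = \left(5 - -5\right)^{2} = \left(5 + 5\right)^{2} = 10^{2} = 100$)
$-19333 + s = -19333 + 100 = -19233$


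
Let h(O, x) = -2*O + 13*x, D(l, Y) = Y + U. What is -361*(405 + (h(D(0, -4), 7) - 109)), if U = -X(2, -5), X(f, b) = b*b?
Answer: -160645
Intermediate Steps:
X(f, b) = b²
U = -25 (U = -1*(-5)² = -1*25 = -25)
D(l, Y) = -25 + Y (D(l, Y) = Y - 25 = -25 + Y)
-361*(405 + (h(D(0, -4), 7) - 109)) = -361*(405 + ((-2*(-25 - 4) + 13*7) - 109)) = -361*(405 + ((-2*(-29) + 91) - 109)) = -361*(405 + ((58 + 91) - 109)) = -361*(405 + (149 - 109)) = -361*(405 + 40) = -361*445 = -160645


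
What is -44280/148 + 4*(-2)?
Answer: -11366/37 ≈ -307.19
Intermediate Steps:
-44280/148 + 4*(-2) = -44280/148 - 8 = -410*27/37 - 8 = -11070/37 - 8 = -11366/37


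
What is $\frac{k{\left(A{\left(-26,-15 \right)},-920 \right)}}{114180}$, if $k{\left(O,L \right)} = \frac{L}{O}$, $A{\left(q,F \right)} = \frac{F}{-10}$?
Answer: $- \frac{92}{17127} \approx -0.0053716$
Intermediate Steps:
$A{\left(q,F \right)} = - \frac{F}{10}$ ($A{\left(q,F \right)} = F \left(- \frac{1}{10}\right) = - \frac{F}{10}$)
$\frac{k{\left(A{\left(-26,-15 \right)},-920 \right)}}{114180} = \frac{\left(-920\right) \frac{1}{\left(- \frac{1}{10}\right) \left(-15\right)}}{114180} = - \frac{920}{\frac{3}{2}} \cdot \frac{1}{114180} = \left(-920\right) \frac{2}{3} \cdot \frac{1}{114180} = \left(- \frac{1840}{3}\right) \frac{1}{114180} = - \frac{92}{17127}$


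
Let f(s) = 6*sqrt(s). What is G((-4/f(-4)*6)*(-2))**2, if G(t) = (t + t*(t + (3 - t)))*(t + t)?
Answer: 16384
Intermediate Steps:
G(t) = 8*t**2 (G(t) = (t + t*3)*(2*t) = (t + 3*t)*(2*t) = (4*t)*(2*t) = 8*t**2)
G((-4/f(-4)*6)*(-2))**2 = (8*((-4*(-I/12)*6)*(-2))**2)**2 = (8*((-(-1)*I/3*6)*(-2))**2)**2 = (8*(((I/3)*6)*(-2))**2)**2 = (8*((2*I)*(-2))**2)**2 = (8*(-4*I)**2)**2 = (8*(-16))**2 = (-128)**2 = 16384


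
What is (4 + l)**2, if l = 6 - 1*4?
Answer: 36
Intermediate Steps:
l = 2 (l = 6 - 4 = 2)
(4 + l)**2 = (4 + 2)**2 = 6**2 = 36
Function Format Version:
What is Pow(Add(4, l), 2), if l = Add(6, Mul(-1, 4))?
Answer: 36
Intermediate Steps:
l = 2 (l = Add(6, -4) = 2)
Pow(Add(4, l), 2) = Pow(Add(4, 2), 2) = Pow(6, 2) = 36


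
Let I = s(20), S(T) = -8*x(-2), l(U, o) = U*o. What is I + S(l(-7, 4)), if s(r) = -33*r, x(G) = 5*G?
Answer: -580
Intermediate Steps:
S(T) = 80 (S(T) = -40*(-2) = -8*(-10) = 80)
I = -660 (I = -33*20 = -660)
I + S(l(-7, 4)) = -660 + 80 = -580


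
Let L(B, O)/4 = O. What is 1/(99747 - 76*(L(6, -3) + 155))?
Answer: 1/88879 ≈ 1.1251e-5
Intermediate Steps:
L(B, O) = 4*O
1/(99747 - 76*(L(6, -3) + 155)) = 1/(99747 - 76*(4*(-3) + 155)) = 1/(99747 - 76*(-12 + 155)) = 1/(99747 - 76*143) = 1/(99747 - 10868) = 1/88879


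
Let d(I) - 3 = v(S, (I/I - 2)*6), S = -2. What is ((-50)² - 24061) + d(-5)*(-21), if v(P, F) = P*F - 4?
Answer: -21792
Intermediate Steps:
v(P, F) = -4 + F*P (v(P, F) = F*P - 4 = -4 + F*P)
d(I) = 11 (d(I) = 3 + (-4 + ((I/I - 2)*6)*(-2)) = 3 + (-4 + ((1 - 2)*6)*(-2)) = 3 + (-4 - 1*6*(-2)) = 3 + (-4 - 6*(-2)) = 3 + (-4 + 12) = 3 + 8 = 11)
((-50)² - 24061) + d(-5)*(-21) = ((-50)² - 24061) + 11*(-21) = (2500 - 24061) - 231 = -21561 - 231 = -21792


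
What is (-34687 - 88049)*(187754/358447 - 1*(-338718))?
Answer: -14901701623483200/358447 ≈ -4.1573e+10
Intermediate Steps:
(-34687 - 88049)*(187754/358447 - 1*(-338718)) = -122736*(187754*(1/358447) + 338718) = -122736*(187754/358447 + 338718) = -122736*121412638700/358447 = -14901701623483200/358447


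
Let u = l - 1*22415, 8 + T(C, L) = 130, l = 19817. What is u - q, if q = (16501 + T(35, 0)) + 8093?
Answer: -27314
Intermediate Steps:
T(C, L) = 122 (T(C, L) = -8 + 130 = 122)
u = -2598 (u = 19817 - 1*22415 = 19817 - 22415 = -2598)
q = 24716 (q = (16501 + 122) + 8093 = 16623 + 8093 = 24716)
u - q = -2598 - 1*24716 = -2598 - 24716 = -27314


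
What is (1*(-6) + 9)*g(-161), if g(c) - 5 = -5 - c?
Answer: 483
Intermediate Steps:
g(c) = -c (g(c) = 5 + (-5 - c) = -c)
(1*(-6) + 9)*g(-161) = (1*(-6) + 9)*(-1*(-161)) = (-6 + 9)*161 = 3*161 = 483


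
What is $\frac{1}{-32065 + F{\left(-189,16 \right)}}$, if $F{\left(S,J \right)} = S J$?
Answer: $- \frac{1}{35089} \approx -2.8499 \cdot 10^{-5}$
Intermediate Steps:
$F{\left(S,J \right)} = J S$
$\frac{1}{-32065 + F{\left(-189,16 \right)}} = \frac{1}{-32065 + 16 \left(-189\right)} = \frac{1}{-32065 - 3024} = \frac{1}{-35089} = - \frac{1}{35089}$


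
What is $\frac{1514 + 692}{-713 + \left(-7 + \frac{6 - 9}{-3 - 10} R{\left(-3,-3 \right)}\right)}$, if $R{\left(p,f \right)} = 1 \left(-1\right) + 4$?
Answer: $- \frac{28678}{9351} \approx -3.0668$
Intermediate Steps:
$R{\left(p,f \right)} = 3$ ($R{\left(p,f \right)} = -1 + 4 = 3$)
$\frac{1514 + 692}{-713 + \left(-7 + \frac{6 - 9}{-3 - 10} R{\left(-3,-3 \right)}\right)} = \frac{1514 + 692}{-713 - \left(7 - \frac{6 - 9}{-3 - 10} \cdot 3\right)} = \frac{1}{-713 - \left(7 - - \frac{3}{-13} \cdot 3\right)} 2206 = \frac{1}{-713 - \left(7 - \left(-3\right) \left(- \frac{1}{13}\right) 3\right)} 2206 = \frac{1}{-713 + \left(-7 + \frac{3}{13} \cdot 3\right)} 2206 = \frac{1}{-713 + \left(-7 + \frac{9}{13}\right)} 2206 = \frac{1}{-713 - \frac{82}{13}} \cdot 2206 = \frac{1}{- \frac{9351}{13}} \cdot 2206 = \left(- \frac{13}{9351}\right) 2206 = - \frac{28678}{9351}$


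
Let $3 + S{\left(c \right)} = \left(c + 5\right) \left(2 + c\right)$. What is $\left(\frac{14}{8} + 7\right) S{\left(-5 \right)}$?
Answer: $- \frac{105}{4} \approx -26.25$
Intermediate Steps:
$S{\left(c \right)} = -3 + \left(2 + c\right) \left(5 + c\right)$ ($S{\left(c \right)} = -3 + \left(c + 5\right) \left(2 + c\right) = -3 + \left(5 + c\right) \left(2 + c\right) = -3 + \left(2 + c\right) \left(5 + c\right)$)
$\left(\frac{14}{8} + 7\right) S{\left(-5 \right)} = \left(\frac{14}{8} + 7\right) \left(7 + \left(-5\right)^{2} + 7 \left(-5\right)\right) = \left(14 \cdot \frac{1}{8} + 7\right) \left(7 + 25 - 35\right) = \left(\frac{7}{4} + 7\right) \left(-3\right) = \frac{35}{4} \left(-3\right) = - \frac{105}{4}$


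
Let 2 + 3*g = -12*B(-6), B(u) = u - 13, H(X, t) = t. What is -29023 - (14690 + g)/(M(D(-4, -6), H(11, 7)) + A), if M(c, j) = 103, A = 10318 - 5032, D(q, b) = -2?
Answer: -469259137/16167 ≈ -29026.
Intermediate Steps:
A = 5286
B(u) = -13 + u
g = 226/3 (g = -⅔ + (-12*(-13 - 6))/3 = -⅔ + (-12*(-19))/3 = -⅔ + (⅓)*228 = -⅔ + 76 = 226/3 ≈ 75.333)
-29023 - (14690 + g)/(M(D(-4, -6), H(11, 7)) + A) = -29023 - (14690 + 226/3)/(103 + 5286) = -29023 - 44296/(3*5389) = -29023 - 1*44296/16167 = -29023 - 44296/16167 = -469259137/16167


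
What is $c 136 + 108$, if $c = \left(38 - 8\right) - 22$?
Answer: $1196$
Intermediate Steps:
$c = 8$ ($c = 30 - 22 = 8$)
$c 136 + 108 = 8 \cdot 136 + 108 = 1088 + 108 = 1196$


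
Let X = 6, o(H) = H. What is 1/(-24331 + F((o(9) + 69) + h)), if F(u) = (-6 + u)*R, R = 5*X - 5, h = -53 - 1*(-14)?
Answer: -1/23506 ≈ -4.2542e-5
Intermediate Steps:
h = -39 (h = -53 + 14 = -39)
R = 25 (R = 5*6 - 5 = 30 - 5 = 25)
F(u) = -150 + 25*u (F(u) = (-6 + u)*25 = -150 + 25*u)
1/(-24331 + F((o(9) + 69) + h)) = 1/(-24331 + (-150 + 25*((9 + 69) - 39))) = 1/(-24331 + (-150 + 25*(78 - 39))) = 1/(-24331 + (-150 + 25*39)) = 1/(-24331 + (-150 + 975)) = 1/(-24331 + 825) = 1/(-23506) = -1/23506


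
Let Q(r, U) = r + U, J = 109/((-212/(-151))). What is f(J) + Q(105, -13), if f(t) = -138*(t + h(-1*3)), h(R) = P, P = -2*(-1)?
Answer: -1155175/106 ≈ -10898.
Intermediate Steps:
P = 2
h(R) = 2
J = 16459/212 (J = 109/((-212*(-1/151))) = 109/(212/151) = 109*(151/212) = 16459/212 ≈ 77.637)
Q(r, U) = U + r
f(t) = -276 - 138*t (f(t) = -138*(t + 2) = -138*(2 + t) = -276 - 138*t)
f(J) + Q(105, -13) = (-276 - 138*16459/212) + (-13 + 105) = (-276 - 1135671/106) + 92 = -1164927/106 + 92 = -1155175/106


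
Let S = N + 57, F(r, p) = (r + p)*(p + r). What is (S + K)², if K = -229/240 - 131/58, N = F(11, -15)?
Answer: 235922946961/48441600 ≈ 4870.3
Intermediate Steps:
F(r, p) = (p + r)² (F(r, p) = (p + r)*(p + r) = (p + r)²)
N = 16 (N = (-15 + 11)² = (-4)² = 16)
S = 73 (S = 16 + 57 = 73)
K = -22361/6960 (K = -229*1/240 - 131*1/58 = -229/240 - 131/58 = -22361/6960 ≈ -3.2128)
(S + K)² = (73 - 22361/6960)² = (485719/6960)² = 235922946961/48441600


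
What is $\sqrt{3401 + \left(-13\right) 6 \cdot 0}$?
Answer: $\sqrt{3401} \approx 58.318$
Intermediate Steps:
$\sqrt{3401 + \left(-13\right) 6 \cdot 0} = \sqrt{3401 - 0} = \sqrt{3401 + 0} = \sqrt{3401}$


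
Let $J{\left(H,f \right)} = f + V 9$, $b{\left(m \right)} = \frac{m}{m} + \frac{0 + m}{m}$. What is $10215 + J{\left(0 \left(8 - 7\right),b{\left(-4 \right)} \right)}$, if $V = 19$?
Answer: $10388$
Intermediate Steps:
$b{\left(m \right)} = 2$ ($b{\left(m \right)} = 1 + \frac{m}{m} = 1 + 1 = 2$)
$J{\left(H,f \right)} = 171 + f$ ($J{\left(H,f \right)} = f + 19 \cdot 9 = f + 171 = 171 + f$)
$10215 + J{\left(0 \left(8 - 7\right),b{\left(-4 \right)} \right)} = 10215 + \left(171 + 2\right) = 10215 + 173 = 10388$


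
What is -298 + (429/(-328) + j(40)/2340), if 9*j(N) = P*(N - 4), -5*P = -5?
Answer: -57430877/191880 ≈ -299.31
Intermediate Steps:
P = 1 (P = -1/5*(-5) = 1)
j(N) = -4/9 + N/9 (j(N) = (1*(N - 4))/9 = (1*(-4 + N))/9 = (-4 + N)/9 = -4/9 + N/9)
-298 + (429/(-328) + j(40)/2340) = -298 + (429/(-328) + (-4/9 + (1/9)*40)/2340) = -298 + (429*(-1/328) + (-4/9 + 40/9)*(1/2340)) = -298 + (-429/328 + 4*(1/2340)) = -298 + (-429/328 + 1/585) = -298 - 250637/191880 = -57430877/191880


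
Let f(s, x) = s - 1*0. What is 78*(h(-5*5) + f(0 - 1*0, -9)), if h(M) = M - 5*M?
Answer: 7800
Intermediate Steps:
h(M) = -4*M
f(s, x) = s (f(s, x) = s + 0 = s)
78*(h(-5*5) + f(0 - 1*0, -9)) = 78*(-(-20)*5 + (0 - 1*0)) = 78*(-4*(-25) + (0 + 0)) = 78*(100 + 0) = 78*100 = 7800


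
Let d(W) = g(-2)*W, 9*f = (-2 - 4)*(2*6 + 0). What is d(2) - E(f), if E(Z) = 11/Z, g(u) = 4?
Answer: 75/8 ≈ 9.3750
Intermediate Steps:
f = -8 (f = ((-2 - 4)*(2*6 + 0))/9 = (-6*(12 + 0))/9 = (-6*12)/9 = (⅑)*(-72) = -8)
d(W) = 4*W
d(2) - E(f) = 4*2 - 11/(-8) = 8 - 11*(-1)/8 = 8 - 1*(-11/8) = 8 + 11/8 = 75/8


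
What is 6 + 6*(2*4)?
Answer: 54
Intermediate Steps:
6 + 6*(2*4) = 6 + 6*8 = 6 + 48 = 54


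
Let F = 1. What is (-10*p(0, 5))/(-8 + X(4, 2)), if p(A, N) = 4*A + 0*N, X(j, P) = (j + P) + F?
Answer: 0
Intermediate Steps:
X(j, P) = 1 + P + j (X(j, P) = (j + P) + 1 = (P + j) + 1 = 1 + P + j)
p(A, N) = 4*A (p(A, N) = 4*A + 0 = 4*A)
(-10*p(0, 5))/(-8 + X(4, 2)) = (-40*0)/(-8 + (1 + 2 + 4)) = (-10*0)/(-8 + 7) = 0/(-1) = 0*(-1) = 0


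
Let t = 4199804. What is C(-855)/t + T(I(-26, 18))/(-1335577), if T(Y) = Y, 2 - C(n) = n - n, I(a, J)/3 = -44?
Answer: 278522641/2804580813454 ≈ 9.9310e-5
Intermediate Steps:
I(a, J) = -132 (I(a, J) = 3*(-44) = -132)
C(n) = 2 (C(n) = 2 - (n - n) = 2 - 1*0 = 2 + 0 = 2)
C(-855)/t + T(I(-26, 18))/(-1335577) = 2/4199804 - 132/(-1335577) = 2*(1/4199804) - 132*(-1/1335577) = 1/2099902 + 132/1335577 = 278522641/2804580813454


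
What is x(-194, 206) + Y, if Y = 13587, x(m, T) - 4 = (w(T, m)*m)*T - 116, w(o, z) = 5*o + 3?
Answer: -41269337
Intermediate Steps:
w(o, z) = 3 + 5*o
x(m, T) = -112 + T*m*(3 + 5*T) (x(m, T) = 4 + (((3 + 5*T)*m)*T - 116) = 4 + ((m*(3 + 5*T))*T - 116) = 4 + (T*m*(3 + 5*T) - 116) = 4 + (-116 + T*m*(3 + 5*T)) = -112 + T*m*(3 + 5*T))
x(-194, 206) + Y = (-112 + 206*(-194)*(3 + 5*206)) + 13587 = (-112 + 206*(-194)*(3 + 1030)) + 13587 = (-112 + 206*(-194)*1033) + 13587 = (-112 - 41282812) + 13587 = -41282924 + 13587 = -41269337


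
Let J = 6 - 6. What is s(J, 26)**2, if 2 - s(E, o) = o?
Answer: 576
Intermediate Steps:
J = 0
s(E, o) = 2 - o
s(J, 26)**2 = (2 - 1*26)**2 = (2 - 26)**2 = (-24)**2 = 576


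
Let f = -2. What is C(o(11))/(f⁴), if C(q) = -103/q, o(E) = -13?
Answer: 103/208 ≈ 0.49519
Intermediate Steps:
C(o(11))/(f⁴) = (-103/(-13))/((-2)⁴) = -103*(-1/13)/16 = (103/13)*(1/16) = 103/208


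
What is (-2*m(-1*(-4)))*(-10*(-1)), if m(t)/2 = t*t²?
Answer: -2560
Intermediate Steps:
m(t) = 2*t³ (m(t) = 2*(t*t²) = 2*t³)
(-2*m(-1*(-4)))*(-10*(-1)) = (-4*(-1*(-4))³)*(-10*(-1)) = -4*4³*10 = -4*64*10 = -2*128*10 = -256*10 = -2560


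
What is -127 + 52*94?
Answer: 4761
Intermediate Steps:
-127 + 52*94 = -127 + 4888 = 4761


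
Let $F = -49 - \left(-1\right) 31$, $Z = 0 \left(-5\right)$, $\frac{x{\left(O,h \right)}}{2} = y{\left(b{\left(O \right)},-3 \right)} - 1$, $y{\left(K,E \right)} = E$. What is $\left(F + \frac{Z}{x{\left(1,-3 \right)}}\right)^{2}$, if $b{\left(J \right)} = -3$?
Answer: $324$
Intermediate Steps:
$x{\left(O,h \right)} = -8$ ($x{\left(O,h \right)} = 2 \left(-3 - 1\right) = 2 \left(-4\right) = -8$)
$Z = 0$
$F = -18$ ($F = -49 - -31 = -49 + 31 = -18$)
$\left(F + \frac{Z}{x{\left(1,-3 \right)}}\right)^{2} = \left(-18 + \frac{0}{-8}\right)^{2} = \left(-18 + 0 \left(- \frac{1}{8}\right)\right)^{2} = \left(-18 + 0\right)^{2} = \left(-18\right)^{2} = 324$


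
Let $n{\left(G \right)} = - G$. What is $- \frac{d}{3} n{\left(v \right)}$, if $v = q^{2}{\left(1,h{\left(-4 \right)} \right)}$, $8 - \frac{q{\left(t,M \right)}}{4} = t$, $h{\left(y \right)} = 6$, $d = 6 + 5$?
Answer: $\frac{8624}{3} \approx 2874.7$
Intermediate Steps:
$d = 11$
$q{\left(t,M \right)} = 32 - 4 t$
$v = 784$ ($v = \left(32 - 4\right)^{2} = 28^{2} = 784$)
$- \frac{d}{3} n{\left(v \right)} = - \frac{11}{3} \left(\left(-1\right) 784\right) = - 11 \cdot \frac{1}{3} \left(-784\right) = - \frac{11 \left(-784\right)}{3} = \left(-1\right) \left(- \frac{8624}{3}\right) = \frac{8624}{3}$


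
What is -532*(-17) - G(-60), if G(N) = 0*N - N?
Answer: 8984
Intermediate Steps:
G(N) = -N (G(N) = 0 - N = -N)
-532*(-17) - G(-60) = -532*(-17) - (-1)*(-60) = 9044 - 1*60 = 9044 - 60 = 8984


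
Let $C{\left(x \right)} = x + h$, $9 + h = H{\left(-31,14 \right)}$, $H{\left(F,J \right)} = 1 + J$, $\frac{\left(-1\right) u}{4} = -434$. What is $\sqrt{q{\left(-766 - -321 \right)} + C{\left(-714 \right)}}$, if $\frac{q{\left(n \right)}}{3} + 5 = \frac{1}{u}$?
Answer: $\frac{5 i \sqrt{21788970}}{868} \approx 26.889 i$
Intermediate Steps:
$u = 1736$ ($u = \left(-4\right) \left(-434\right) = 1736$)
$h = 6$ ($h = -9 + \left(1 + 14\right) = -9 + 15 = 6$)
$C{\left(x \right)} = 6 + x$ ($C{\left(x \right)} = x + 6 = 6 + x$)
$q{\left(n \right)} = - \frac{26037}{1736}$ ($q{\left(n \right)} = -15 + \frac{3}{1736} = - \frac{26037}{1736}$)
$\sqrt{q{\left(-766 - -321 \right)} + C{\left(-714 \right)}} = \sqrt{- \frac{26037}{1736} + \left(6 - 714\right)} = \sqrt{- \frac{26037}{1736} - 708} = \sqrt{- \frac{1255125}{1736}} = \frac{5 i \sqrt{21788970}}{868}$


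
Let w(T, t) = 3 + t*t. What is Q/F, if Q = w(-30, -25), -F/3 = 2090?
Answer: -314/3135 ≈ -0.10016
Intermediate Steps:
F = -6270 (F = -3*2090 = -6270)
w(T, t) = 3 + t**2
Q = 628 (Q = 3 + (-25)**2 = 3 + 625 = 628)
Q/F = 628/(-6270) = 628*(-1/6270) = -314/3135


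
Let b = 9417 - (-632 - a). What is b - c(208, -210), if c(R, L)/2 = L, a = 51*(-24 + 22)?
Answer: 10367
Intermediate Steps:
a = -102 (a = 51*(-2) = -102)
c(R, L) = 2*L
b = 9947 (b = 9417 - (-632 - 1*(-102)) = 9417 - (-632 + 102) = 9417 - 1*(-530) = 9417 + 530 = 9947)
b - c(208, -210) = 9947 - 2*(-210) = 9947 - 1*(-420) = 9947 + 420 = 10367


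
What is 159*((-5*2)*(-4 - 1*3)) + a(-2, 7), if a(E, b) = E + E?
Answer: 11126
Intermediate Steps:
a(E, b) = 2*E
159*((-5*2)*(-4 - 1*3)) + a(-2, 7) = 159*((-5*2)*(-4 - 1*3)) + 2*(-2) = 159*(-10*(-4 - 3)) - 4 = 159*(-10*(-7)) - 4 = 159*70 - 4 = 11130 - 4 = 11126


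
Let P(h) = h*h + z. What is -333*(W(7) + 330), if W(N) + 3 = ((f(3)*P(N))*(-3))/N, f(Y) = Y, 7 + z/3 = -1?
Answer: -687312/7 ≈ -98187.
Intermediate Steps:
z = -24 (z = -21 + 3*(-1) = -21 - 3 = -24)
P(h) = -24 + h² (P(h) = h*h - 24 = h² - 24 = -24 + h²)
W(N) = -3 + (216 - 9*N²)/N (W(N) = -3 + ((3*(-24 + N²))*(-3))/N = -3 + ((-72 + 3*N²)*(-3))/N = -3 + (216 - 9*N²)/N)
-333*(W(7) + 330) = -333*((-3 - 9*7 + 216/7) + 330) = -333*((-3 - 63 + 216*(⅐)) + 330) = -333*((-3 - 63 + 216/7) + 330) = -333*(-246/7 + 330) = -333*2064/7 = -687312/7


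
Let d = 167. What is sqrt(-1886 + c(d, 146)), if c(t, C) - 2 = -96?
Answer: 6*I*sqrt(55) ≈ 44.497*I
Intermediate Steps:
c(t, C) = -94 (c(t, C) = 2 - 96 = -94)
sqrt(-1886 + c(d, 146)) = sqrt(-1886 - 94) = sqrt(-1980) = 6*I*sqrt(55)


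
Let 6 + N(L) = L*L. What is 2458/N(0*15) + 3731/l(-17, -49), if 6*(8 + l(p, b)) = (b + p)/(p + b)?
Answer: -124921/141 ≈ -885.96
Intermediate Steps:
l(p, b) = -47/6 (l(p, b) = -8 + ((b + p)/(p + b))/6 = -8 + ((b + p)/(b + p))/6 = -8 + (1/6)*1 = -8 + 1/6 = -47/6)
N(L) = -6 + L**2 (N(L) = -6 + L*L = -6 + L**2)
2458/N(0*15) + 3731/l(-17, -49) = 2458/(-6 + (0*15)**2) + 3731/(-47/6) = 2458/(-6 + 0**2) + 3731*(-6/47) = 2458/(-6 + 0) - 22386/47 = 2458/(-6) - 22386/47 = 2458*(-1/6) - 22386/47 = -1229/3 - 22386/47 = -124921/141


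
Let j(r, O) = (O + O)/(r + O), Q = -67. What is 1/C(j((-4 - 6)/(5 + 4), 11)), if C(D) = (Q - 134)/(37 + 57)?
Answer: -94/201 ≈ -0.46766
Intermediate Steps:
j(r, O) = 2*O/(O + r) (j(r, O) = (2*O)/(O + r) = 2*O/(O + r))
C(D) = -201/94 (C(D) = (-67 - 134)/(37 + 57) = -201/94)
1/C(j((-4 - 6)/(5 + 4), 11)) = 1/(-201/94) = -94/201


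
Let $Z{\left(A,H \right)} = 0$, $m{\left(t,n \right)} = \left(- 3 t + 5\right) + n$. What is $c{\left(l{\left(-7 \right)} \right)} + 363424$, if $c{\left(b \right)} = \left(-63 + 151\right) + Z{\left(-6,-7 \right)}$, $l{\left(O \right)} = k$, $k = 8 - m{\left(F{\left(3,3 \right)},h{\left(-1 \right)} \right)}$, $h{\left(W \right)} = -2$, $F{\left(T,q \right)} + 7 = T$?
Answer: $363512$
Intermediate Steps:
$F{\left(T,q \right)} = -7 + T$
$m{\left(t,n \right)} = 5 + n - 3 t$ ($m{\left(t,n \right)} = \left(5 - 3 t\right) + n = 5 + n - 3 t$)
$k = -7$ ($k = 8 - \left(5 - 2 - 3 \left(-7 + 3\right)\right) = 8 - \left(5 - 2 - -12\right) = 8 - \left(5 - 2 + 12\right) = 8 - 15 = -7$)
$l{\left(O \right)} = -7$
$c{\left(b \right)} = 88$ ($c{\left(b \right)} = \left(-63 + 151\right) + 0 = 88 + 0 = 88$)
$c{\left(l{\left(-7 \right)} \right)} + 363424 = 88 + 363424 = 363512$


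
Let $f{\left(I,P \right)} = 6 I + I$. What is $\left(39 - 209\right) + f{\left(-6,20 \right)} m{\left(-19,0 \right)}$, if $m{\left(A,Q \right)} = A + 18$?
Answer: $-128$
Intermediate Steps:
$m{\left(A,Q \right)} = 18 + A$
$f{\left(I,P \right)} = 7 I$
$\left(39 - 209\right) + f{\left(-6,20 \right)} m{\left(-19,0 \right)} = \left(39 - 209\right) + 7 \left(-6\right) \left(18 - 19\right) = -170 - -42 = -170 + 42 = -128$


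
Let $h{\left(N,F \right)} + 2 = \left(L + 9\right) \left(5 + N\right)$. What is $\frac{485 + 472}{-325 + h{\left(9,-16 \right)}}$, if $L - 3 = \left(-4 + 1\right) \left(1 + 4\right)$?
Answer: $- \frac{319}{123} \approx -2.5935$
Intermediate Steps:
$L = -12$ ($L = 3 + \left(-4 + 1\right) \left(1 + 4\right) = 3 - 15 = -12$)
$h{\left(N,F \right)} = -17 - 3 N$ ($h{\left(N,F \right)} = -2 + \left(-12 + 9\right) \left(5 + N\right) = -2 - 3 \left(5 + N\right) = -2 - \left(15 + 3 N\right) = -17 - 3 N$)
$\frac{485 + 472}{-325 + h{\left(9,-16 \right)}} = \frac{485 + 472}{-325 - 44} = \frac{957}{-325 - 44} = \frac{957}{-369} = 957 \left(- \frac{1}{369}\right) = - \frac{319}{123}$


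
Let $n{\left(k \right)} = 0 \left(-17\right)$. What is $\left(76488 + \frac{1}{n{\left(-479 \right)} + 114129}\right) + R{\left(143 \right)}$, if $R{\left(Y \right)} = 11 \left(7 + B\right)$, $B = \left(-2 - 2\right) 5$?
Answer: $\frac{8713178506}{114129} \approx 76345.0$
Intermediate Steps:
$B = -20$ ($B = \left(-4\right) 5 = -20$)
$n{\left(k \right)} = 0$
$R{\left(Y \right)} = -143$ ($R{\left(Y \right)} = 11 \left(7 - 20\right) = 11 \left(-13\right) = -143$)
$\left(76488 + \frac{1}{n{\left(-479 \right)} + 114129}\right) + R{\left(143 \right)} = \left(76488 + \frac{1}{0 + 114129}\right) - 143 = \left(76488 + \frac{1}{114129}\right) - 143 = \frac{8729498953}{114129} - 143 = \frac{8713178506}{114129}$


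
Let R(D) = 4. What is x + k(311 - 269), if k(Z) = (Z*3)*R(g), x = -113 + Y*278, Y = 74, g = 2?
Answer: 20963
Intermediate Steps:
x = 20459 (x = -113 + 74*278 = -113 + 20572 = 20459)
k(Z) = 12*Z (k(Z) = (Z*3)*4 = (3*Z)*4 = 12*Z)
x + k(311 - 269) = 20459 + 12*(311 - 269) = 20459 + 12*42 = 20459 + 504 = 20963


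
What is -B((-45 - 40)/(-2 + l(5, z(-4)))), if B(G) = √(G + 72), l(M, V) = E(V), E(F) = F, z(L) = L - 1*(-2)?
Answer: -√373/2 ≈ -9.6566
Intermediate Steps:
z(L) = 2 + L (z(L) = L + 2 = 2 + L)
l(M, V) = V
B(G) = √(72 + G)
-B((-45 - 40)/(-2 + l(5, z(-4)))) = -√(72 + (-45 - 40)/(-2 + (2 - 4))) = -√(72 - 85/(-2 - 2)) = -√(72 - 85/(-4)) = -√(72 - 85*(-¼)) = -√(72 + 85/4) = -√(373/4) = -√373/2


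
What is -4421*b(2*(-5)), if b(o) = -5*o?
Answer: -221050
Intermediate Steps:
-4421*b(2*(-5)) = -(-22105)*2*(-5) = -(-22105)*(-10) = -4421*50 = -221050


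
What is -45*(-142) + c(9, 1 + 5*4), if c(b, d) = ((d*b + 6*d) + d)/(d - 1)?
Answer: 32034/5 ≈ 6406.8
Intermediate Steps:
c(b, d) = (7*d + b*d)/(-1 + d) (c(b, d) = ((b*d + 6*d) + d)/(-1 + d) = ((6*d + b*d) + d)/(-1 + d) = (7*d + b*d)/(-1 + d))
-45*(-142) + c(9, 1 + 5*4) = -45*(-142) + (1 + 5*4)*(7 + 9)/(-1 + (1 + 5*4)) = 6390 + (1 + 20)*16/(-1 + (1 + 20)) = 6390 + 21*16/(-1 + 21) = 6390 + 21*16/20 = 6390 + 21*(1/20)*16 = 6390 + 84/5 = 32034/5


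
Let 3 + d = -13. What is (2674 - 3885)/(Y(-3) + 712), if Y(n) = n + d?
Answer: -173/99 ≈ -1.7475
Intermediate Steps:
d = -16 (d = -3 - 13 = -16)
Y(n) = -16 + n (Y(n) = n - 16 = -16 + n)
(2674 - 3885)/(Y(-3) + 712) = (2674 - 3885)/((-16 - 3) + 712) = -1211/(-19 + 712) = -1211/693 = -1211*1/693 = -173/99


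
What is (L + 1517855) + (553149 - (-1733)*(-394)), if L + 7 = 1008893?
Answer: 2397088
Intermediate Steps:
L = 1008886 (L = -7 + 1008893 = 1008886)
(L + 1517855) + (553149 - (-1733)*(-394)) = (1008886 + 1517855) + (553149 - (-1733)*(-394)) = 2526741 + (553149 - 1*682802) = 2526741 + (553149 - 682802) = 2526741 - 129653 = 2397088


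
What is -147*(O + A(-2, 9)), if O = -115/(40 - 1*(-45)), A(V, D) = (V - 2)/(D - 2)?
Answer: 4809/17 ≈ 282.88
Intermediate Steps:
A(V, D) = (-2 + V)/(-2 + D)
O = -23/17 (O = -115/(40 + 45) = -115/85 = -115*1/85 = -23/17 ≈ -1.3529)
-147*(O + A(-2, 9)) = -147*(-23/17 + (-2 - 2)/(-2 + 9)) = -147*(-23/17 - 4/7) = -147*(-229/119) = 4809/17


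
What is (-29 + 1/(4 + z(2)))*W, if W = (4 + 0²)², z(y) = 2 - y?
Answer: -460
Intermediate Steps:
W = 16 (W = (4 + 0)² = 4² = 16)
(-29 + 1/(4 + z(2)))*W = (-29 + 1/(4 + (2 - 1*2)))*16 = (-29 + 1/(4 + (2 - 2)))*16 = (-29 + 1/(4 + 0))*16 = (-29 + 1/4)*16 = (-29 + ¼)*16 = -115/4*16 = -460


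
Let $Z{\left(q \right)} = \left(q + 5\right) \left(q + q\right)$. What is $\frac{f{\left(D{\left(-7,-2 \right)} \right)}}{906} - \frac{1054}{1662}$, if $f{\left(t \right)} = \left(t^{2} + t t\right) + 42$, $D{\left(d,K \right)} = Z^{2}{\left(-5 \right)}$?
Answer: $- \frac{73760}{125481} \approx -0.58782$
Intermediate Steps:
$Z{\left(q \right)} = 2 q \left(5 + q\right)$ ($Z{\left(q \right)} = \left(5 + q\right) 2 q = 2 q \left(5 + q\right)$)
$D{\left(d,K \right)} = 0$ ($D{\left(d,K \right)} = \left(2 \left(-5\right) \left(5 - 5\right)\right)^{2} = \left(2 \left(-5\right) 0\right)^{2} = 0^{2} = 0$)
$f{\left(t \right)} = 42 + 2 t^{2}$ ($f{\left(t \right)} = \left(t^{2} + t^{2}\right) + 42 = 2 t^{2} + 42 = 42 + 2 t^{2}$)
$\frac{f{\left(D{\left(-7,-2 \right)} \right)}}{906} - \frac{1054}{1662} = \frac{42 + 2 \cdot 0^{2}}{906} - \frac{1054}{1662} = \left(42 + 2 \cdot 0\right) \frac{1}{906} - \frac{527}{831} = \left(42 + 0\right) \frac{1}{906} - \frac{527}{831} = 42 \cdot \frac{1}{906} - \frac{527}{831} = \frac{7}{151} - \frac{527}{831} = - \frac{73760}{125481}$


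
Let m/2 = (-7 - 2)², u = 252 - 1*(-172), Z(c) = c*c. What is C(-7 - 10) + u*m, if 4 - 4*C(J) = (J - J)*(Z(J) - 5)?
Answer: 68689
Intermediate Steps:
Z(c) = c²
u = 424 (u = 252 + 172 = 424)
C(J) = 1 (C(J) = 1 - (J - J)*(J² - 5)/4 = 1 - 0*(-5 + J²) = 1 - ¼*0 = 1 + 0 = 1)
m = 162 (m = 2*(-7 - 2)² = 2*(-9)² = 2*81 = 162)
C(-7 - 10) + u*m = 1 + 424*162 = 1 + 68688 = 68689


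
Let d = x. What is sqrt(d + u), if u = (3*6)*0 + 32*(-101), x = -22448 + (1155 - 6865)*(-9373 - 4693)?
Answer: 2*sqrt(20072795) ≈ 8960.5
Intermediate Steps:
x = 80294412 (x = -22448 - 5710*(-14066) = -22448 + 80316860 = 80294412)
d = 80294412
u = -3232 (u = 18*0 - 3232 = 0 - 3232 = -3232)
sqrt(d + u) = sqrt(80294412 - 3232) = sqrt(80291180) = 2*sqrt(20072795)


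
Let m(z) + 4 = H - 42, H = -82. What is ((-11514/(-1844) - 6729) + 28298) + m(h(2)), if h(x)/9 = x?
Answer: 19774359/922 ≈ 21447.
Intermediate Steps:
h(x) = 9*x
m(z) = -128 (m(z) = -4 + (-82 - 42) = -4 - 124 = -128)
((-11514/(-1844) - 6729) + 28298) + m(h(2)) = ((-11514/(-1844) - 6729) + 28298) - 128 = ((-11514*(-1/1844) - 6729) + 28298) - 128 = ((5757/922 - 6729) + 28298) - 128 = (-6198381/922 + 28298) - 128 = 19892375/922 - 128 = 19774359/922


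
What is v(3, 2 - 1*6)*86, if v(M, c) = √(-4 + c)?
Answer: 172*I*√2 ≈ 243.24*I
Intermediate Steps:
v(3, 2 - 1*6)*86 = √(-4 + (2 - 1*6))*86 = √(-4 + (2 - 6))*86 = √(-4 - 4)*86 = √(-8)*86 = (2*I*√2)*86 = 172*I*√2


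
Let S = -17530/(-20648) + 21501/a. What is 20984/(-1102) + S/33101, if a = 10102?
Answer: -624488882400589/32795939727556 ≈ -19.042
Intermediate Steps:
S = 155260177/52146524 (S = -17530/(-20648) + 21501/10102 = -17530*(-1/20648) + 21501*(1/10102) = 8765/10324 + 21501/10102 = 155260177/52146524 ≈ 2.9774)
20984/(-1102) + S/33101 = 20984/(-1102) + (155260177/52146524)/33101 = 20984*(-1/1102) + (155260177/52146524)*(1/33101) = -10492/551 + 155260177/1726102090924 = -624488882400589/32795939727556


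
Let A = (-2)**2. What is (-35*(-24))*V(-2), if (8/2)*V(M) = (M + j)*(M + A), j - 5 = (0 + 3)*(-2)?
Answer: -1260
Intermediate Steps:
j = -1 (j = 5 + (0 + 3)*(-2) = 5 + 3*(-2) = 5 - 6 = -1)
A = 4
V(M) = (-1 + M)*(4 + M)/4 (V(M) = ((M - 1)*(M + 4))/4 = ((-1 + M)*(4 + M))/4 = (-1 + M)*(4 + M)/4)
(-35*(-24))*V(-2) = (-35*(-24))*(-1 + (1/4)*(-2)**2 + (3/4)*(-2)) = 840*(-1 + (1/4)*4 - 3/2) = 840*(-1 + 1 - 3/2) = 840*(-3/2) = -1260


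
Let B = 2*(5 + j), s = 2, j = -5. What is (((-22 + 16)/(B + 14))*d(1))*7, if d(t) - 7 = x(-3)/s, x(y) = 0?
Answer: -21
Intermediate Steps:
B = 0 (B = 2*(5 - 5) = 2*0 = 0)
d(t) = 7 (d(t) = 7 + 0/2 = 7 + 0*(½) = 7 + 0 = 7)
(((-22 + 16)/(B + 14))*d(1))*7 = (((-22 + 16)/(0 + 14))*7)*7 = (-6/14*7)*7 = (-6*1/14*7)*7 = -3/7*7*7 = -3*7 = -21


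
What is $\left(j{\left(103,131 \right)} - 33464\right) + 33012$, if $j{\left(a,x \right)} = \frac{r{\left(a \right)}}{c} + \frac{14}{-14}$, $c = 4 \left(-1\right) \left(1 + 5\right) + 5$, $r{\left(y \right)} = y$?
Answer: $- \frac{8710}{19} \approx -458.42$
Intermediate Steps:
$c = -19$ ($c = \left(-4\right) 6 + 5 = -24 + 5 = -19$)
$j{\left(a,x \right)} = -1 - \frac{a}{19}$ ($j{\left(a,x \right)} = \frac{a}{-19} + \frac{14}{-14} = a \left(- \frac{1}{19}\right) + 14 \left(- \frac{1}{14}\right) = - \frac{a}{19} - 1 = -1 - \frac{a}{19}$)
$\left(j{\left(103,131 \right)} - 33464\right) + 33012 = \left(\left(-1 - \frac{103}{19}\right) - 33464\right) + 33012 = \left(- \frac{122}{19} - 33464\right) + 33012 = - \frac{635938}{19} + 33012 = - \frac{8710}{19}$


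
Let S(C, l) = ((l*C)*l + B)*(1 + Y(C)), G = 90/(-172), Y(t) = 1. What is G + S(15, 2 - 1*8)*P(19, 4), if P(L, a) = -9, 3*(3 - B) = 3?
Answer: -839061/86 ≈ -9756.5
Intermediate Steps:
B = 2 (B = 3 - ⅓*3 = 3 - 1 = 2)
G = -45/86 (G = 90*(-1/172) = -45/86 ≈ -0.52326)
S(C, l) = 4 + 2*C*l² (S(C, l) = ((l*C)*l + 2)*(1 + 1) = ((C*l)*l + 2)*2 = (C*l² + 2)*2 = (2 + C*l²)*2 = 4 + 2*C*l²)
G + S(15, 2 - 1*8)*P(19, 4) = -45/86 + (4 + 2*15*(2 - 1*8)²)*(-9) = -45/86 + (4 + 2*15*(2 - 8)²)*(-9) = -45/86 + (4 + 2*15*(-6)²)*(-9) = -45/86 + (4 + 2*15*36)*(-9) = -45/86 + (4 + 1080)*(-9) = -45/86 + 1084*(-9) = -45/86 - 9756 = -839061/86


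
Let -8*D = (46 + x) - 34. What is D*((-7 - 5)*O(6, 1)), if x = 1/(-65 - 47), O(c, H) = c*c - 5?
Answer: 124899/224 ≈ 557.58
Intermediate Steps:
O(c, H) = -5 + c**2 (O(c, H) = c**2 - 5 = -5 + c**2)
x = -1/112 (x = 1/(-112) = -1/112 ≈ -0.0089286)
D = -1343/896 (D = -((46 - 1/112) - 34)/8 = -(5151/112 - 34)/8 = -1/8*1343/112 = -1343/896 ≈ -1.4989)
D*((-7 - 5)*O(6, 1)) = -1343*(-7 - 5)*(-5 + 6**2)/896 = -(-4029)*(-5 + 36)/224 = -(-4029)*31/224 = -1343/896*(-372) = 124899/224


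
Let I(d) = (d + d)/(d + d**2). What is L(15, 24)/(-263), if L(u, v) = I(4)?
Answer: -2/1315 ≈ -0.0015209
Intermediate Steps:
I(d) = 2*d/(d + d**2) (I(d) = (2*d)/(d + d**2) = 2*d/(d + d**2))
L(u, v) = 2/5 (L(u, v) = 2/(1 + 4) = 2/5)
L(15, 24)/(-263) = (2/5)/(-263) = (2/5)*(-1/263) = -2/1315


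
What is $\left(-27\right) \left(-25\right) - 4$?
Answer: $671$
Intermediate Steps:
$\left(-27\right) \left(-25\right) - 4 = 675 - 4 = 671$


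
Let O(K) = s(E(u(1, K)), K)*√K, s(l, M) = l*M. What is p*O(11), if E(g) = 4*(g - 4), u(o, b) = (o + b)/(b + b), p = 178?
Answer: -27056*√11 ≈ -89735.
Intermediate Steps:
u(o, b) = (b + o)/(2*b) (u(o, b) = (b + o)/((2*b)) = (b + o)*(1/(2*b)) = (b + o)/(2*b))
E(g) = -16 + 4*g (E(g) = 4*(-4 + g) = -16 + 4*g)
s(l, M) = M*l
O(K) = K^(3/2)*(-16 + 2*(1 + K)/K) (O(K) = (K*(-16 + 4*((K + 1)/(2*K))))*√K = (K*(-16 + 4*((1 + K)/(2*K))))*√K = (K*(-16 + 2*(1 + K)/K))*√K = K^(3/2)*(-16 + 2*(1 + K)/K))
p*O(11) = 178*(√11*(2 - 14*11)) = 178*(√11*(2 - 154)) = 178*(√11*(-152)) = 178*(-152*√11) = -27056*√11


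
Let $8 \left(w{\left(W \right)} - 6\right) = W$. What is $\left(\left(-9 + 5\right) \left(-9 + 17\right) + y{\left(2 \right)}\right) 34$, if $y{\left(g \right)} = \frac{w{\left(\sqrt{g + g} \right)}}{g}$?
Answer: $- \frac{3927}{4} \approx -981.75$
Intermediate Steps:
$w{\left(W \right)} = 6 + \frac{W}{8}$
$y{\left(g \right)} = \frac{6 + \frac{\sqrt{2} \sqrt{g}}{8}}{g}$ ($y{\left(g \right)} = \frac{6 + \frac{\sqrt{g + g}}{8}}{g} = \frac{6 + \frac{\sqrt{2 g}}{8}}{g} = \frac{6 + \frac{\sqrt{2} \sqrt{g}}{8}}{g}$)
$\left(\left(-9 + 5\right) \left(-9 + 17\right) + y{\left(2 \right)}\right) 34 = \left(\left(-9 + 5\right) \left(-9 + 17\right) + \frac{48 + \sqrt{2} \sqrt{2}}{8 \cdot 2}\right) 34 = \left(\left(-4\right) 8 + \frac{1}{8} \cdot \frac{1}{2} \left(48 + 2\right)\right) 34 = \left(-32 + \frac{1}{8} \cdot \frac{1}{2} \cdot 50\right) 34 = \left(-32 + \frac{25}{8}\right) 34 = \left(- \frac{231}{8}\right) 34 = - \frac{3927}{4}$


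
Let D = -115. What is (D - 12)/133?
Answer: -127/133 ≈ -0.95489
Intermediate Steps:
(D - 12)/133 = (-115 - 12)/133 = -127*1/133 = -127/133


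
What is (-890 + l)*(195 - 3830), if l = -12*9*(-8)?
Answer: 94510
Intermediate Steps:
l = 864 (l = -108*(-8) = 864)
(-890 + l)*(195 - 3830) = (-890 + 864)*(195 - 3830) = -26*(-3635) = 94510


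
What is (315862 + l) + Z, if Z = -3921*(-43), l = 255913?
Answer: 740378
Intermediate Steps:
Z = 168603
(315862 + l) + Z = (315862 + 255913) + 168603 = 571775 + 168603 = 740378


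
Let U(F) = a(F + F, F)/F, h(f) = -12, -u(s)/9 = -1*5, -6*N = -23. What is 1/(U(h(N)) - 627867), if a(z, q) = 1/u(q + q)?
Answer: -540/339048181 ≈ -1.5927e-6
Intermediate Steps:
N = 23/6 (N = -⅙*(-23) = 23/6 ≈ 3.8333)
u(s) = 45 (u(s) = -(-9)*5 = -9*(-5) = 45)
a(z, q) = 1/45
U(F) = 1/(45*F)
1/(U(h(N)) - 627867) = 1/((1/45)/(-12) - 627867) = 1/((1/45)*(-1/12) - 627867) = 1/(-1/540 - 627867) = 1/(-339048181/540) = -540/339048181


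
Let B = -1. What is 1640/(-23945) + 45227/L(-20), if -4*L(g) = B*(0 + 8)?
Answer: 216591447/9578 ≈ 22613.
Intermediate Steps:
L(g) = 2 (L(g) = -(-1)*(0 + 8)/4 = -(-1)*8/4 = -1/4*(-8) = 2)
1640/(-23945) + 45227/L(-20) = 1640/(-23945) + 45227/2 = 1640*(-1/23945) + 45227*(1/2) = -328/4789 + 45227/2 = 216591447/9578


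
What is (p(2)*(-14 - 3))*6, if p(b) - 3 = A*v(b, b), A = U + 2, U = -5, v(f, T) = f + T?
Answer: 918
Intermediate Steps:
v(f, T) = T + f
A = -3 (A = -5 + 2 = -3)
p(b) = 3 - 6*b (p(b) = 3 - 3*(b + b) = 3 - 6*b)
(p(2)*(-14 - 3))*6 = ((3 - 6*2)*(-14 - 3))*6 = ((3 - 12)*(-17))*6 = -9*(-17)*6 = 153*6 = 918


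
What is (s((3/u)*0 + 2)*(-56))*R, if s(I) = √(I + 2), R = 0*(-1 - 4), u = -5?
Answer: 0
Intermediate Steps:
R = 0 (R = 0*(-5) = 0)
s(I) = √(2 + I)
(s((3/u)*0 + 2)*(-56))*R = (√(2 + ((3/(-5))*0 + 2))*(-56))*0 = (√(2 + ((3*(-⅕))*0 + 2))*(-56))*0 = (√(2 + (-⅗*0 + 2))*(-56))*0 = (√(2 + (0 + 2))*(-56))*0 = (√(2 + 2)*(-56))*0 = (√4*(-56))*0 = (2*(-56))*0 = -112*0 = 0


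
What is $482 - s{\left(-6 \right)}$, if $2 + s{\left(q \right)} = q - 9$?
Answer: $499$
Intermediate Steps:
$s{\left(q \right)} = -11 + q$ ($s{\left(q \right)} = -2 + \left(q - 9\right) = -2 + \left(-9 + q\right) = -11 + q$)
$482 - s{\left(-6 \right)} = 482 - \left(-11 - 6\right) = 482 - -17 = 482 + 17 = 499$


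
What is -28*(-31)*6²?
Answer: 31248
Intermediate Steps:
-28*(-31)*6² = -(-868)*36 = -1*(-31248) = 31248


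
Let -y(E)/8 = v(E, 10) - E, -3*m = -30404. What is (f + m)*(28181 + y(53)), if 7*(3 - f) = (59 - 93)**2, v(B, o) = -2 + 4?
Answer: 5987194147/21 ≈ 2.8510e+8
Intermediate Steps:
v(B, o) = 2
m = 30404/3 (m = -1/3*(-30404) = 30404/3 ≈ 10135.)
y(E) = -16 + 8*E (y(E) = -8*(2 - E) = -16 + 8*E)
f = -1135/7 (f = 3 - (59 - 93)**2/7 = 3 - 1/7*(-34)**2 = 3 - 1/7*1156 = 3 - 1156/7 = -1135/7 ≈ -162.14)
(f + m)*(28181 + y(53)) = (-1135/7 + 30404/3)*(28181 + (-16 + 8*53)) = 209423*(28181 + (-16 + 424))/21 = 209423*(28181 + 408)/21 = (209423/21)*28589 = 5987194147/21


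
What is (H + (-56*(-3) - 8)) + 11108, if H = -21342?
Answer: -10074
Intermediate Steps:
(H + (-56*(-3) - 8)) + 11108 = (-21342 + (-56*(-3) - 8)) + 11108 = (-21342 + (168 - 8)) + 11108 = (-21342 + 160) + 11108 = -21182 + 11108 = -10074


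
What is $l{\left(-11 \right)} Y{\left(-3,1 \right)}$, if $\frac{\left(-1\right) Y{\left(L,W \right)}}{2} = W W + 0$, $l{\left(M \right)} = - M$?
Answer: $-22$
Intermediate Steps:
$Y{\left(L,W \right)} = - 2 W^{2}$ ($Y{\left(L,W \right)} = - 2 \left(W W + 0\right) = - 2 \left(W^{2} + 0\right) = - 2 W^{2}$)
$l{\left(-11 \right)} Y{\left(-3,1 \right)} = \left(-1\right) \left(-11\right) \left(- 2 \cdot 1^{2}\right) = 11 \left(\left(-2\right) 1\right) = 11 \left(-2\right) = -22$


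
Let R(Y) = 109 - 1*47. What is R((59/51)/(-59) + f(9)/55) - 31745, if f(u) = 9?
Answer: -31683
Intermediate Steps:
R(Y) = 62 (R(Y) = 109 - 47 = 62)
R((59/51)/(-59) + f(9)/55) - 31745 = 62 - 31745 = -31683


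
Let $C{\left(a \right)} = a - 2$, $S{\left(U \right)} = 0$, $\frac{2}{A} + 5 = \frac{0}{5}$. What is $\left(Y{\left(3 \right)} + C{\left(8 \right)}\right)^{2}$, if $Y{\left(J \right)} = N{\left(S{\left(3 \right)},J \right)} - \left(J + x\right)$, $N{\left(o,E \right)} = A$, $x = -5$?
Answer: $\frac{1444}{25} \approx 57.76$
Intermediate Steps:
$A = - \frac{2}{5}$ ($A = \frac{2}{-5 + \frac{0}{5}} = \frac{2}{-5 + 0 \cdot \frac{1}{5}} = \frac{2}{-5 + 0} = \frac{2}{-5} = 2 \left(- \frac{1}{5}\right) = - \frac{2}{5} \approx -0.4$)
$N{\left(o,E \right)} = - \frac{2}{5}$
$C{\left(a \right)} = -2 + a$
$Y{\left(J \right)} = \frac{23}{5} - J$ ($Y{\left(J \right)} = - \frac{2}{5} - \left(J - 5\right) = - \frac{2}{5} - \left(-5 + J\right) = \frac{23}{5} - J$)
$\left(Y{\left(3 \right)} + C{\left(8 \right)}\right)^{2} = \left(\left(\frac{23}{5} - 3\right) + \left(-2 + 8\right)\right)^{2} = \left(\left(\frac{23}{5} - 3\right) + 6\right)^{2} = \left(\frac{8}{5} + 6\right)^{2} = \left(\frac{38}{5}\right)^{2} = \frac{1444}{25}$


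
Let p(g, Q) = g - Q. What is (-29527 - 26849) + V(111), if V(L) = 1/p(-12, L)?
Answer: -6934249/123 ≈ -56376.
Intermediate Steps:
V(L) = 1/(-12 - L)
(-29527 - 26849) + V(111) = (-29527 - 26849) - 1/(12 + 111) = -56376 - 1/123 = -6934249/123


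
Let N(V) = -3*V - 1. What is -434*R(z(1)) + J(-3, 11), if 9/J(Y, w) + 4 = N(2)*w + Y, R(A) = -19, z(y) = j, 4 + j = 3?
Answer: 230885/28 ≈ 8245.9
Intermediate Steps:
j = -1 (j = -4 + 3 = -1)
z(y) = -1
N(V) = -1 - 3*V
J(Y, w) = 9/(-4 + Y - 7*w) (J(Y, w) = 9/(-4 + ((-1 - 3*2)*w + Y)) = 9/(-4 + ((-1 - 6)*w + Y)) = 9/(-4 + (-7*w + Y)) = 9/(-4 + (Y - 7*w)) = 9/(-4 + Y - 7*w))
-434*R(z(1)) + J(-3, 11) = -434*(-19) - 9/(4 - 1*(-3) + 7*11) = 8246 - 9/(4 + 3 + 77) = 8246 - 9/84 = 8246 - 9*1/84 = 8246 - 3/28 = 230885/28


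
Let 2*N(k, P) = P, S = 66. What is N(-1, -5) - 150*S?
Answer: -19805/2 ≈ -9902.5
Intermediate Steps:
N(k, P) = P/2
N(-1, -5) - 150*S = (½)*(-5) - 150*66 = -5/2 - 9900 = -19805/2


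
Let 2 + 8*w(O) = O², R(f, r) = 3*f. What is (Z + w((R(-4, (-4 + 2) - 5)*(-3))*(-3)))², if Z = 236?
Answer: 45900625/16 ≈ 2.8688e+6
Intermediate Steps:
w(O) = -¼ + O²/8
(Z + w((R(-4, (-4 + 2) - 5)*(-3))*(-3)))² = (236 + (-¼ + (((3*(-4))*(-3))*(-3))²/8))² = (236 + (-¼ + (-12*(-3)*(-3))²/8))² = (236 + (-¼ + (36*(-3))²/8))² = (236 + (-¼ + (⅛)*(-108)²))² = (236 + (-¼ + (⅛)*11664))² = (236 + (-¼ + 1458))² = (236 + 5831/4)² = (6775/4)² = 45900625/16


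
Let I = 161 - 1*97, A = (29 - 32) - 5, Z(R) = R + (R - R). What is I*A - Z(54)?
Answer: -566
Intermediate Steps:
Z(R) = R (Z(R) = R + 0 = R)
A = -8 (A = -3 - 5 = -8)
I = 64 (I = 161 - 97 = 64)
I*A - Z(54) = 64*(-8) - 1*54 = -512 - 54 = -566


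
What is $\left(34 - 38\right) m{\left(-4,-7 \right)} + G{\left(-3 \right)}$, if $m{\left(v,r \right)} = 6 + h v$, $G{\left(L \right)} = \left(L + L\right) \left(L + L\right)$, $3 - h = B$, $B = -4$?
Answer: $124$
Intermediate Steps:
$h = 7$ ($h = 3 - -4 = 3 + 4 = 7$)
$G{\left(L \right)} = 4 L^{2}$ ($G{\left(L \right)} = 2 L 2 L = 4 L^{2}$)
$m{\left(v,r \right)} = 6 + 7 v$
$\left(34 - 38\right) m{\left(-4,-7 \right)} + G{\left(-3 \right)} = \left(34 - 38\right) \left(6 + 7 \left(-4\right)\right) + 4 \left(-3\right)^{2} = \left(34 - 38\right) \left(6 - 28\right) + 4 \cdot 9 = \left(-4\right) \left(-22\right) + 36 = 88 + 36 = 124$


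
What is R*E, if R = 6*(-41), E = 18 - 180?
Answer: 39852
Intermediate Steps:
E = -162
R = -246
R*E = -246*(-162) = 39852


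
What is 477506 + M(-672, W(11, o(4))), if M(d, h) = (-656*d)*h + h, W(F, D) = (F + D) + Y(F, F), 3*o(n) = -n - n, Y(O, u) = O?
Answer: 27000832/3 ≈ 9.0003e+6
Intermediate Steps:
o(n) = -2*n/3 (o(n) = (-n - n)/3 = (-2*n)/3 = -2*n/3)
W(F, D) = D + 2*F (W(F, D) = (F + D) + F = (D + F) + F = D + 2*F)
M(d, h) = h - 656*d*h (M(d, h) = -656*d*h + h = h - 656*d*h)
477506 + M(-672, W(11, o(4))) = 477506 + (-⅔*4 + 2*11)*(1 - 656*(-672)) = 477506 + (-8/3 + 22)*(1 + 440832) = 477506 + (58/3)*440833 = 477506 + 25568314/3 = 27000832/3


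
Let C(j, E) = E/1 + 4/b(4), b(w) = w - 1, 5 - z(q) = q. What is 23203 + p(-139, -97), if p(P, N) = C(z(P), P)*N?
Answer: 109670/3 ≈ 36557.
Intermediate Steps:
z(q) = 5 - q
b(w) = -1 + w
C(j, E) = 4/3 + E (C(j, E) = E/1 + 4/(-1 + 4) = E*1 + 4/3 = E + 4*(⅓) = E + 4/3 = 4/3 + E)
p(P, N) = N*(4/3 + P) (p(P, N) = (4/3 + P)*N = N*(4/3 + P))
23203 + p(-139, -97) = 23203 + (⅓)*(-97)*(4 + 3*(-139)) = 23203 + (⅓)*(-97)*(4 - 417) = 23203 + (⅓)*(-97)*(-413) = 23203 + 40061/3 = 109670/3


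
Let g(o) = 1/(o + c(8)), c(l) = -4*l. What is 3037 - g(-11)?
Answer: 130592/43 ≈ 3037.0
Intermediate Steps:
g(o) = 1/(-32 + o) (g(o) = 1/(o - 4*8) = 1/(o - 32) = 1/(-32 + o))
3037 - g(-11) = 3037 - 1/(-32 - 11) = 3037 - 1/(-43) = 3037 - 1*(-1/43) = 3037 + 1/43 = 130592/43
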